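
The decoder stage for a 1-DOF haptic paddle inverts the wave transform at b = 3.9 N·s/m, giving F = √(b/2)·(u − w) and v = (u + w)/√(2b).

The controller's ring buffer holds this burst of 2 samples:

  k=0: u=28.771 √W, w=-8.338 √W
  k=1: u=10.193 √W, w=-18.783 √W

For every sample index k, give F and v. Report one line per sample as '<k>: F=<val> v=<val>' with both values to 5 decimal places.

0: F=51.81990 v=7.31619
1: F=40.46278 v=-3.07571

k=0: u−w=37.10900, u+w=20.43300; √(b/2)=1.39642, √(2b)=2.79285; F=1.39642×37.109=51.81990, v=20.43300/2.79285=7.31619
k=1: u−w=28.97600, u+w=-8.59000; √(b/2)=1.39642, √(2b)=2.79285; F=1.39642×28.976=40.46278, v=-8.59000/2.79285=-3.07571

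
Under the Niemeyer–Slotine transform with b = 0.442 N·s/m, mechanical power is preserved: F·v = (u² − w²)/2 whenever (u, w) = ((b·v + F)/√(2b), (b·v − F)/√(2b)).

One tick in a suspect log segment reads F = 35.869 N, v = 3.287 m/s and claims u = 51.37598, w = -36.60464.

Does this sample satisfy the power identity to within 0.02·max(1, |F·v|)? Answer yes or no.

F·v = 35.869×3.287 = 117.90140 W.
(u² − w²)/2 = (2639.49132 − 1339.89967)/2 = 649.79583 W.
|Δ| = 531.89442;  2% of max(1, |F·v|) = 2.35803.

no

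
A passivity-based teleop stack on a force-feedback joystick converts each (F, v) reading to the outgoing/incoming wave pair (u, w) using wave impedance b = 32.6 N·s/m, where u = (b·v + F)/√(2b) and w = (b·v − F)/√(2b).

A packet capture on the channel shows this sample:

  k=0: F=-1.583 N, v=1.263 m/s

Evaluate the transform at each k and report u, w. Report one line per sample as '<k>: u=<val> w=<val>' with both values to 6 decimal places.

0: u=4.903097 w=5.295188

k=0: b·v=32.6×1.263=41.173800; √(2b)=8.074652; u=(41.173800+(-1.583))/8.074652=4.903097, w=(41.173800−(-1.583))/8.074652=5.295188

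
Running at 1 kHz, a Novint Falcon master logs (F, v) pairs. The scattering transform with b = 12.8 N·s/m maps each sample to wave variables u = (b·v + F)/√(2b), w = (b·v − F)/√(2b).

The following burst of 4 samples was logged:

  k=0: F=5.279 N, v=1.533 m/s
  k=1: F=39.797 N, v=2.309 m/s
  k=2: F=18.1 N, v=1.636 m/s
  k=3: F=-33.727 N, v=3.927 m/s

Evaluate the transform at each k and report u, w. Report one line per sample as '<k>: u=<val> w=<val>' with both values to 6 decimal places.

0: u=4.921571 w=2.834863
1: u=13.706932 w=-2.024213
2: u=7.716116 w=0.561462
3: u=3.268728 w=16.600495

k=0: b·v=12.8×1.533=19.622400; √(2b)=5.059644; u=(19.622400+5.279)/5.059644=4.921571, w=(19.622400−5.279)/5.059644=2.834863
k=1: b·v=12.8×2.309=29.555200; √(2b)=5.059644; u=(29.555200+39.797)/5.059644=13.706932, w=(29.555200−39.797)/5.059644=-2.024213
k=2: b·v=12.8×1.636=20.940800; √(2b)=5.059644; u=(20.940800+18.1)/5.059644=7.716116, w=(20.940800−18.1)/5.059644=0.561462
k=3: b·v=12.8×3.927=50.265600; √(2b)=5.059644; u=(50.265600+(-33.727))/5.059644=3.268728, w=(50.265600−(-33.727))/5.059644=16.600495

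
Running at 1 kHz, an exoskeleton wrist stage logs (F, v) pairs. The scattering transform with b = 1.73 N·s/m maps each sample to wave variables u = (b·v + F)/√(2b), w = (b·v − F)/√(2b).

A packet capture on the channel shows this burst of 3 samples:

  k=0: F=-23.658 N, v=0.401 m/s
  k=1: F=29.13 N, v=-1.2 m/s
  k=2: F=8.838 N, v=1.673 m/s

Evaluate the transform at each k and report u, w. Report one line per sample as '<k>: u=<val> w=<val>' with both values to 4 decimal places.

0: u=-12.3457 w=13.0916
1: u=14.5443 w=-16.7764
2: u=6.3073 w=-3.1954

k=0: b·v=1.73×0.401=0.6937; √(2b)=1.8601; u=(0.6937+(-23.658))/1.8601=-12.3457, w=(0.6937−(-23.658))/1.8601=13.0916
k=1: b·v=1.73×(-1.2)=-2.0760; √(2b)=1.8601; u=(-2.0760+29.13)/1.8601=14.5443, w=(-2.0760−29.13)/1.8601=-16.7764
k=2: b·v=1.73×1.673=2.8943; √(2b)=1.8601; u=(2.8943+8.838)/1.8601=6.3073, w=(2.8943−8.838)/1.8601=-3.1954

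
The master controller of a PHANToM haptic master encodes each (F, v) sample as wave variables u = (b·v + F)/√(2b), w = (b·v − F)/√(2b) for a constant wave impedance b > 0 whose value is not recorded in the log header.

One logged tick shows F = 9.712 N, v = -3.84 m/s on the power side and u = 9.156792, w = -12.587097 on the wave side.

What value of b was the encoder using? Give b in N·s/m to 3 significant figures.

u + w = -3.430305;  u + w = √(2b)·v, so √(2b) = -3.430305/(-3.84) = 0.893309.
b = (√(2b))²/2 = 0.798000/2 = 0.399000.
(Check via u − w = 2F/√(2b): u − w = 21.743889, 2F/√(2b) = 21.743886.)

b = 0.399 N·s/m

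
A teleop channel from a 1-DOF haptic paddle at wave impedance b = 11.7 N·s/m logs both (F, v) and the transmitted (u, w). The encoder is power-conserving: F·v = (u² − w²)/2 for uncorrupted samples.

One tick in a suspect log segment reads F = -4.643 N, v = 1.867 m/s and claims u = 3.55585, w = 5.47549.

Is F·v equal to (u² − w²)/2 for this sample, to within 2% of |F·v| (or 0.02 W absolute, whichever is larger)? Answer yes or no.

yes

F·v = (-4.643)×1.867 = -8.66848 W.
(u² − w²)/2 = (12.64407 − 29.98099)/2 = -8.66846 W.
|Δ| = 0.00002;  2% of max(1, |F·v|) = 0.17337.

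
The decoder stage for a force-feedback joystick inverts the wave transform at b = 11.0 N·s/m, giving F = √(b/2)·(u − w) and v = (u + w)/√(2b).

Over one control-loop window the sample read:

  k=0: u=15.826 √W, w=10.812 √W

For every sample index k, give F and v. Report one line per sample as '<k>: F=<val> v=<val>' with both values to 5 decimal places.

k=0: u−w=5.01400, u+w=26.63800; √(b/2)=2.34521, √(2b)=4.69042; F=2.34521×5.014=11.75887, v=26.63800/4.69042=5.67924

0: F=11.75887 v=5.67924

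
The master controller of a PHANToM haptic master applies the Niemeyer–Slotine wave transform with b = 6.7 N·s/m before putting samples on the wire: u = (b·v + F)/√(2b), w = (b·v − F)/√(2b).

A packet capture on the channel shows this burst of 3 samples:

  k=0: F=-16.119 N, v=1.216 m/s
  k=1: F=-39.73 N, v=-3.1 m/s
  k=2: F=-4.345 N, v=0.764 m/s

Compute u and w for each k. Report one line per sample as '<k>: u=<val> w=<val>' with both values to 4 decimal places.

k=0: b·v=6.7×1.216=8.1472; √(2b)=3.6606; u=(8.1472+(-16.119))/3.6606=-2.1777, w=(8.1472−(-16.119))/3.6606=6.6290
k=1: b·v=6.7×(-3.1)=-20.7700; √(2b)=3.6606; u=(-20.7700+(-39.73))/3.6606=-16.5273, w=(-20.7700−(-39.73))/3.6606=5.1795
k=2: b·v=6.7×0.764=5.1188; √(2b)=3.6606; u=(5.1188+(-4.345))/3.6606=0.2114, w=(5.1188−(-4.345))/3.6606=2.5853

0: u=-2.1777 w=6.6290
1: u=-16.5273 w=5.1795
2: u=0.2114 w=2.5853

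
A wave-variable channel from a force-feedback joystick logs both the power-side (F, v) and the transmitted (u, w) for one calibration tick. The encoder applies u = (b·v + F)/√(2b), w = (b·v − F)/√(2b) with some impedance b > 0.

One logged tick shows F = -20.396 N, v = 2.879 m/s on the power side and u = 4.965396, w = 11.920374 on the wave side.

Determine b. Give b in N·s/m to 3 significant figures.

b = 17.2 N·s/m

u + w = 16.885770;  u + w = √(2b)·v, so √(2b) = 16.885770/2.879 = 5.865151.
b = (√(2b))²/2 = 34.399997/2 = 17.199999.
(Check via u − w = 2F/√(2b): u − w = -6.954978, 2F/√(2b) = -6.954979.)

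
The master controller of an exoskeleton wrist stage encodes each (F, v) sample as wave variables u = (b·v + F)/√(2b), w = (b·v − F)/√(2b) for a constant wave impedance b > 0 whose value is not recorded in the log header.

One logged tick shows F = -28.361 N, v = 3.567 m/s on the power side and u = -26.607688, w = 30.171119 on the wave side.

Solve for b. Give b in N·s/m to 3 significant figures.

u + w = 3.563431;  u + w = √(2b)·v, so √(2b) = 3.563431/3.567 = 0.998999.
b = (√(2b))²/2 = 0.998000/2 = 0.499000.
(Check via u − w = 2F/√(2b): u − w = -56.778807, 2F/√(2b) = -56.778811.)

b = 0.499 N·s/m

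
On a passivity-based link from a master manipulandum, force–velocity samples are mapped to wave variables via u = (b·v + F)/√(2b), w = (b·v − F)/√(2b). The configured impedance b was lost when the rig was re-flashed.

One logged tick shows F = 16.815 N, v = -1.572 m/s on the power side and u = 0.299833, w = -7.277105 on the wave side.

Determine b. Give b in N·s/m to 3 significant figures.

b = 9.85 N·s/m

u + w = -6.977272;  u + w = √(2b)·v, so √(2b) = -6.977272/(-1.572) = 4.438468.
b = (√(2b))²/2 = 19.700000/2 = 9.850000.
(Check via u − w = 2F/√(2b): u − w = 7.576938, 2F/√(2b) = 7.576938.)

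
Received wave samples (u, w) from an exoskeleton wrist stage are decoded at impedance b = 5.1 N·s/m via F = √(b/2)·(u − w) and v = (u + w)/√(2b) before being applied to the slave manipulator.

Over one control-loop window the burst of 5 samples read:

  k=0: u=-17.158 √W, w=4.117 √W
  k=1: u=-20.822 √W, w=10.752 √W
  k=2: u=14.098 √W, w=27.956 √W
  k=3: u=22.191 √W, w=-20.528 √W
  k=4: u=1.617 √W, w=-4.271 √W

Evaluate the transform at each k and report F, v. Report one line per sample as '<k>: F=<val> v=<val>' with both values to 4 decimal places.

k=0: u−w=-21.2750, u+w=-13.0410; √(b/2)=1.5969, √(2b)=3.1937; F=1.5969×(-21.275)=-33.9735, v=-13.0410/3.1937=-4.0833
k=1: u−w=-31.5740, u+w=-10.0700; √(b/2)=1.5969, √(2b)=3.1937; F=1.5969×(-31.574)=-50.4196, v=-10.0700/3.1937=-3.1530
k=2: u−w=-13.8580, u+w=42.0540; √(b/2)=1.5969, √(2b)=3.1937; F=1.5969×(-13.858)=-22.1295, v=42.0540/3.1937=13.1676
k=3: u−w=42.7190, u+w=1.6630; √(b/2)=1.5969, √(2b)=3.1937; F=1.5969×42.719=68.2168, v=1.6630/3.1937=0.5207
k=4: u−w=5.8880, u+w=-2.6540; √(b/2)=1.5969, √(2b)=3.1937; F=1.5969×5.888=9.4024, v=-2.6540/3.1937=-0.8310

0: F=-33.9735 v=-4.0833
1: F=-50.4196 v=-3.1530
2: F=-22.1295 v=13.1676
3: F=68.2168 v=0.5207
4: F=9.4024 v=-0.8310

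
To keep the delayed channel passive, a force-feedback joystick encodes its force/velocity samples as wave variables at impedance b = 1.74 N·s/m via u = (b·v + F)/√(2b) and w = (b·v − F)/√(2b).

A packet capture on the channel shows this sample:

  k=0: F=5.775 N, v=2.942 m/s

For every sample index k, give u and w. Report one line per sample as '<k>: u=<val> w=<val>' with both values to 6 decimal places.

k=0: b·v=1.74×2.942=5.119080; √(2b)=1.865476; u=(5.119080+5.775)/1.865476=5.839840, w=(5.119080−5.775)/1.865476=-0.351610

0: u=5.839840 w=-0.351610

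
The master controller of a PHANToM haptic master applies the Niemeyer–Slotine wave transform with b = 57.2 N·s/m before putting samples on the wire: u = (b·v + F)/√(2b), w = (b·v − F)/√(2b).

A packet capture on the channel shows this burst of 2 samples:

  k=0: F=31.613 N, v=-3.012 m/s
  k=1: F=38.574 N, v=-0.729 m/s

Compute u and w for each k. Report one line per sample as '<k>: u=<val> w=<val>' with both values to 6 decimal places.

k=0: b·v=57.2×(-3.012)=-172.286400; √(2b)=10.695794; u=(-172.286400+31.613)/10.695794=-13.152217, w=(-172.286400−31.613)/10.695794=-19.063513
k=1: b·v=57.2×(-0.729)=-41.698800; √(2b)=10.695794; u=(-41.698800+38.574)/10.695794=-0.292152, w=(-41.698800−38.574)/10.695794=-7.505081

0: u=-13.152217 w=-19.063513
1: u=-0.292152 w=-7.505081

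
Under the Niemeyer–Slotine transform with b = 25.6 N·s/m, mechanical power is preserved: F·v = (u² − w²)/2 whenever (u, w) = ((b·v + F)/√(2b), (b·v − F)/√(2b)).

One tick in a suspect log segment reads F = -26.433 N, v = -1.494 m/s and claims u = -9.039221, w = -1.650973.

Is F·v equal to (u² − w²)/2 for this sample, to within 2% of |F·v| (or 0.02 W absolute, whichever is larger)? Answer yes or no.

F·v = (-26.433)×(-1.494) = 39.490902 W.
(u² − w²)/2 = (81.707516 − 2.725712)/2 = 39.490902 W.
|Δ| = 0.000000;  2% of max(1, |F·v|) = 0.789818.

yes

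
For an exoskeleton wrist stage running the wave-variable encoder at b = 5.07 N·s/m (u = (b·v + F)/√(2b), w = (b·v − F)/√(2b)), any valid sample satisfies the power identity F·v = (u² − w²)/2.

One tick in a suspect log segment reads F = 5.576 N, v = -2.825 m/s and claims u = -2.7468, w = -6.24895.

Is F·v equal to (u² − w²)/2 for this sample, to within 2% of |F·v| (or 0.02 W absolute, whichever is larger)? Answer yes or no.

F·v = 5.576×(-2.825) = -15.75220 W.
(u² − w²)/2 = (7.54491 − 39.04938)/2 = -15.75223 W.
|Δ| = 0.00003;  2% of max(1, |F·v|) = 0.31504.

yes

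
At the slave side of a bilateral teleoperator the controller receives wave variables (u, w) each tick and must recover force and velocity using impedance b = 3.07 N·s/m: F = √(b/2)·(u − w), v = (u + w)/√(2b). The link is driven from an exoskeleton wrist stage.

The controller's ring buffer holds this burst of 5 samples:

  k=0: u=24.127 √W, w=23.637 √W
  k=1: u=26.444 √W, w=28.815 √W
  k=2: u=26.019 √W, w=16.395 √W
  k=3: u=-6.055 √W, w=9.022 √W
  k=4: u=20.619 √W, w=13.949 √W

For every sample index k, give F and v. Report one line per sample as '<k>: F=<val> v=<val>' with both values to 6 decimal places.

0: F=0.607086 v=19.275982
1: F=-2.937553 v=22.300717
2: F=11.923666 v=17.116897
3: F=-18.679667 v=1.197384
4: F=8.263804 v=13.950509

k=0: u−w=0.490000, u+w=47.764000; √(b/2)=1.238951, √(2b)=2.477902; F=1.238951×0.49=0.607086, v=47.764000/2.477902=19.275982
k=1: u−w=-2.371000, u+w=55.259000; √(b/2)=1.238951, √(2b)=2.477902; F=1.238951×(-2.371)=-2.937553, v=55.259000/2.477902=22.300717
k=2: u−w=9.624000, u+w=42.414000; √(b/2)=1.238951, √(2b)=2.477902; F=1.238951×9.624=11.923666, v=42.414000/2.477902=17.116897
k=3: u−w=-15.077000, u+w=2.967000; √(b/2)=1.238951, √(2b)=2.477902; F=1.238951×(-15.077)=-18.679667, v=2.967000/2.477902=1.197384
k=4: u−w=6.670000, u+w=34.568000; √(b/2)=1.238951, √(2b)=2.477902; F=1.238951×6.67=8.263804, v=34.568000/2.477902=13.950509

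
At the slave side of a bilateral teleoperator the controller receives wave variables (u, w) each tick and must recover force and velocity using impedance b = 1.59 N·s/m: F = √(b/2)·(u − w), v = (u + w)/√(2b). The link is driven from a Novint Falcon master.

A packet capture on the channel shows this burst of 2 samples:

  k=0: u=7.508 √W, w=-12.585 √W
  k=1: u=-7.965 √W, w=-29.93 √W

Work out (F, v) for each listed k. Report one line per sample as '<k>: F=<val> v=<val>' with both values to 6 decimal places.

0: F=17.915476 v=-2.847040
1: F=19.584603 v=-21.250461

k=0: u−w=20.093000, u+w=-5.077000; √(b/2)=0.891628, √(2b)=1.783255; F=0.891628×20.093=17.915476, v=-5.077000/1.783255=-2.847040
k=1: u−w=21.965000, u+w=-37.895000; √(b/2)=0.891628, √(2b)=1.783255; F=0.891628×21.965=19.584603, v=-37.895000/1.783255=-21.250461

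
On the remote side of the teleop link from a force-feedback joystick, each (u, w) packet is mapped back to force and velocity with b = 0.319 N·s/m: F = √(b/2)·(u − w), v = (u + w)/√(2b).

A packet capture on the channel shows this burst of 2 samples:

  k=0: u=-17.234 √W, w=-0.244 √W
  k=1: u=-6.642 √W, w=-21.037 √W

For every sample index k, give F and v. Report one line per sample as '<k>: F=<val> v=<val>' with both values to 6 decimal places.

0: F=-6.785373 v=-21.881717
1: F=5.748996 v=-34.652938

k=0: u−w=-16.990000, u+w=-17.478000; √(b/2)=0.399375, √(2b)=0.798749; F=0.399375×(-16.99)=-6.785373, v=-17.478000/0.798749=-21.881717
k=1: u−w=14.395000, u+w=-27.679000; √(b/2)=0.399375, √(2b)=0.798749; F=0.399375×14.395=5.748996, v=-27.679000/0.798749=-34.652938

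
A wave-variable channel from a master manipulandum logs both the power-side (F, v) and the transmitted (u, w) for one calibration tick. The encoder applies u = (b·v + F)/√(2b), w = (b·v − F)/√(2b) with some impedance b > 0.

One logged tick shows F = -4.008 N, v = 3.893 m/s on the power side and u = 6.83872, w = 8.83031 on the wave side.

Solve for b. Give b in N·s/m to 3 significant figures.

u + w = 15.6690;  u + w = √(2b)·v, so √(2b) = 15.6690/3.893 = 4.0249.
b = (√(2b))²/2 = 16.2000/2 = 8.1000.
(Check via u − w = 2F/√(2b): u − w = -1.9916, 2F/√(2b) = -1.9916.)

b = 8.1 N·s/m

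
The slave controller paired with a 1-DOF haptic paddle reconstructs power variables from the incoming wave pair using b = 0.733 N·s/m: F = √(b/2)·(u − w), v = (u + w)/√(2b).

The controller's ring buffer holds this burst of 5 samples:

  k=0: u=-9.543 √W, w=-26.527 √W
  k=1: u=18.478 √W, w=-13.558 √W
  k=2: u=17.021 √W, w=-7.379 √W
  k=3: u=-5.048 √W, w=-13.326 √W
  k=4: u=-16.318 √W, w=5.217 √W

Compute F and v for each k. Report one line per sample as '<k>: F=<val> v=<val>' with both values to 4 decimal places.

k=0: u−w=16.9840, u+w=-36.0700; √(b/2)=0.6054, √(2b)=1.2108; F=0.6054×16.984=10.2820, v=-36.0700/1.2108=-29.7906
k=1: u−w=32.0360, u+w=4.9200; √(b/2)=0.6054, √(2b)=1.2108; F=0.6054×32.036=19.3944, v=4.9200/1.2108=4.0635
k=2: u−w=24.4000, u+w=9.6420; √(b/2)=0.6054, √(2b)=1.2108; F=0.6054×24.4=14.7716, v=9.6420/1.2108=7.9634
k=3: u−w=8.2780, u+w=-18.3740; √(b/2)=0.6054, √(2b)=1.2108; F=0.6054×8.278=5.0114, v=-18.3740/1.2108=-15.1753
k=4: u−w=-21.5350, u+w=-11.1010; √(b/2)=0.6054, √(2b)=1.2108; F=0.6054×(-21.535)=-13.0371, v=-11.1010/1.2108=-9.1684

0: F=10.2820 v=-29.7906
1: F=19.3944 v=4.0635
2: F=14.7716 v=7.9634
3: F=5.0114 v=-15.1753
4: F=-13.0371 v=-9.1684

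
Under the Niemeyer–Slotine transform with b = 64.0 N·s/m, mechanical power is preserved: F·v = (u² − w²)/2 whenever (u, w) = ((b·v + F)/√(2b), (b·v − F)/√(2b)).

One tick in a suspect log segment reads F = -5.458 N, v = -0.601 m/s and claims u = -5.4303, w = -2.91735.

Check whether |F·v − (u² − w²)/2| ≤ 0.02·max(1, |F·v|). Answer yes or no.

no

F·v = (-5.458)×(-0.601) = 3.28026 W.
(u² − w²)/2 = (29.48816 − 8.51093)/2 = 10.48861 W.
|Δ| = 7.20836;  2% of max(1, |F·v|) = 0.06561.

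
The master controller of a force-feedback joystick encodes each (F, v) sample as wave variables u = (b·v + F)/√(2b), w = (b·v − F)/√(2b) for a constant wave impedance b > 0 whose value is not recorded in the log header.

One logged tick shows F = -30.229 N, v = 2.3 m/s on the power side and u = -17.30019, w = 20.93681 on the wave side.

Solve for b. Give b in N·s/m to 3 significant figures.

b = 1.25 N·s/m

u + w = 3.6366;  u + w = √(2b)·v, so √(2b) = 3.6366/2.3 = 1.5811.
b = (√(2b))²/2 = 2.5000/2 = 1.2500.
(Check via u − w = 2F/√(2b): u − w = -38.2370, 2F/√(2b) = -38.2370.)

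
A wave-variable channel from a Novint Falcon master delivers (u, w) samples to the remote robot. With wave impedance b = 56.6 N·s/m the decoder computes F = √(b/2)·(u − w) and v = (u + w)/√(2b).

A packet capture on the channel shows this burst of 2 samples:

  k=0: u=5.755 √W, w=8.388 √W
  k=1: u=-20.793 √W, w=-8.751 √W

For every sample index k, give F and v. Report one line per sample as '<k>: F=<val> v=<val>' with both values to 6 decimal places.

0: F=-14.006966 v=1.329286
1: F=-64.060724 v=-2.776809

k=0: u−w=-2.633000, u+w=14.143000; √(b/2)=5.319774, √(2b)=10.639549; F=5.319774×(-2.633)=-14.006966, v=14.143000/10.639549=1.329286
k=1: u−w=-12.042000, u+w=-29.544000; √(b/2)=5.319774, √(2b)=10.639549; F=5.319774×(-12.042)=-64.060724, v=-29.544000/10.639549=-2.776809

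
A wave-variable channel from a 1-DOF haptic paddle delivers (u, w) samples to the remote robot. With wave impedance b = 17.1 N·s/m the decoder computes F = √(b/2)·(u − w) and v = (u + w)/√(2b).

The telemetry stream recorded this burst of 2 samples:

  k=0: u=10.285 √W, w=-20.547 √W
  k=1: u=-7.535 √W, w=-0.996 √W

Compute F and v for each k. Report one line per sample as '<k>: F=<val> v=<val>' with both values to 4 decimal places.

0: F=90.1539 v=-1.7548
1: F=-19.1203 v=-1.4588

k=0: u−w=30.8320, u+w=-10.2620; √(b/2)=2.9240, √(2b)=5.8481; F=2.9240×30.832=90.1539, v=-10.2620/5.8481=-1.7548
k=1: u−w=-6.5390, u+w=-8.5310; √(b/2)=2.9240, √(2b)=5.8481; F=2.9240×(-6.539)=-19.1203, v=-8.5310/5.8481=-1.4588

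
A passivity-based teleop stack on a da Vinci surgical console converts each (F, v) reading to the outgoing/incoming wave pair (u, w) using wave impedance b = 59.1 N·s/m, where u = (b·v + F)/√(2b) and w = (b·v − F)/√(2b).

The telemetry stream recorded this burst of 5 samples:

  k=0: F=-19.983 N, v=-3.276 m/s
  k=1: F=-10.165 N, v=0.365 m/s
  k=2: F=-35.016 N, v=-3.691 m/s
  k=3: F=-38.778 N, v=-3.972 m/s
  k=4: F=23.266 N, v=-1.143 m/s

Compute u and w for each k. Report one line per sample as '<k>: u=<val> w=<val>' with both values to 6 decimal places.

k=0: b·v=59.1×(-3.276)=-193.611600; √(2b)=10.871982; u=(-193.611600+(-19.983))/10.871982=-19.646334, w=(-193.611600−(-19.983))/10.871982=-15.970280
k=1: b·v=59.1×0.365=21.571500; √(2b)=10.871982; u=(21.571500+(-10.165))/10.871982=1.049165, w=(21.571500−(-10.165))/10.871982=2.919109
k=2: b·v=59.1×(-3.691)=-218.138100; √(2b)=10.871982; u=(-218.138100+(-35.016))/10.871982=-23.284999, w=(-218.138100−(-35.016))/10.871982=-16.843488
k=3: b·v=59.1×(-3.972)=-234.745200; √(2b)=10.871982; u=(-234.745200+(-38.778))/10.871982=-25.158540, w=(-234.745200−(-38.778))/10.871982=-18.024974
k=4: b·v=59.1×(-1.143)=-67.551300; √(2b)=10.871982; u=(-67.551300+23.266)/10.871982=-4.073342, w=(-67.551300−23.266)/10.871982=-8.353334

0: u=-19.646334 w=-15.970280
1: u=1.049165 w=2.919109
2: u=-23.284999 w=-16.843488
3: u=-25.158540 w=-18.024974
4: u=-4.073342 w=-8.353334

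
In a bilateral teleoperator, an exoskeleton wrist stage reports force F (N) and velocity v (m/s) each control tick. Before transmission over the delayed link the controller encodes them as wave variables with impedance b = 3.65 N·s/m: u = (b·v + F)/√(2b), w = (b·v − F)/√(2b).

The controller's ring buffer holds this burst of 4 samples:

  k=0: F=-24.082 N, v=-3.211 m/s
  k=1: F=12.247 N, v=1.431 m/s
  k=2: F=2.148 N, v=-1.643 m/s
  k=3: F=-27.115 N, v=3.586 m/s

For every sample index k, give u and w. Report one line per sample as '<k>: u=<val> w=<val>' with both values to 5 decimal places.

0: u=-13.25097 w=4.57533
1: u=6.46599 w=-2.59964
2: u=-1.42456 w=-3.01458
3: u=-5.19129 w=14.88013

k=0: b·v=3.65×(-3.211)=-11.72015; √(2b)=2.70185; u=(-11.72015+(-24.082))/2.70185=-13.25097, w=(-11.72015−(-24.082))/2.70185=4.57533
k=1: b·v=3.65×1.431=5.22315; √(2b)=2.70185; u=(5.22315+12.247)/2.70185=6.46599, w=(5.22315−12.247)/2.70185=-2.59964
k=2: b·v=3.65×(-1.643)=-5.99695; √(2b)=2.70185; u=(-5.99695+2.148)/2.70185=-1.42456, w=(-5.99695−2.148)/2.70185=-3.01458
k=3: b·v=3.65×3.586=13.08890; √(2b)=2.70185; u=(13.08890+(-27.115))/2.70185=-5.19129, w=(13.08890−(-27.115))/2.70185=14.88013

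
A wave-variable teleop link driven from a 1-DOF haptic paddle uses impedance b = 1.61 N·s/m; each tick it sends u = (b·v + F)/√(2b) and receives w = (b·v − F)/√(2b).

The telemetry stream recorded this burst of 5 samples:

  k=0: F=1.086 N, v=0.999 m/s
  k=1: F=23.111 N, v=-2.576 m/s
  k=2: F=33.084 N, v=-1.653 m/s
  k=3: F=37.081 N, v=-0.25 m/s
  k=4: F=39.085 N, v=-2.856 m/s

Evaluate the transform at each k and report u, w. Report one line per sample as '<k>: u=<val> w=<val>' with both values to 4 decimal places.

k=0: b·v=1.61×0.999=1.6084; √(2b)=1.7944; u=(1.6084+1.086)/1.7944=1.5015, w=(1.6084−1.086)/1.7944=0.2911
k=1: b·v=1.61×(-2.576)=-4.1474; √(2b)=1.7944; u=(-4.1474+23.111)/1.7944=10.5680, w=(-4.1474−23.111)/1.7944=-15.1905
k=2: b·v=1.61×(-1.653)=-2.6613; √(2b)=1.7944; u=(-2.6613+33.084)/1.7944=16.9539, w=(-2.6613−33.084)/1.7944=-19.9201
k=3: b·v=1.61×(-0.25)=-0.4025; √(2b)=1.7944; u=(-0.4025+37.081)/1.7944=20.4401, w=(-0.4025−37.081)/1.7944=-20.8887
k=4: b·v=1.61×(-2.856)=-4.5982; √(2b)=1.7944; u=(-4.5982+39.085)/1.7944=19.2188, w=(-4.5982−39.085)/1.7944=-24.3437

0: u=1.5015 w=0.2911
1: u=10.5680 w=-15.1905
2: u=16.9539 w=-19.9201
3: u=20.4401 w=-20.8887
4: u=19.2188 w=-24.3437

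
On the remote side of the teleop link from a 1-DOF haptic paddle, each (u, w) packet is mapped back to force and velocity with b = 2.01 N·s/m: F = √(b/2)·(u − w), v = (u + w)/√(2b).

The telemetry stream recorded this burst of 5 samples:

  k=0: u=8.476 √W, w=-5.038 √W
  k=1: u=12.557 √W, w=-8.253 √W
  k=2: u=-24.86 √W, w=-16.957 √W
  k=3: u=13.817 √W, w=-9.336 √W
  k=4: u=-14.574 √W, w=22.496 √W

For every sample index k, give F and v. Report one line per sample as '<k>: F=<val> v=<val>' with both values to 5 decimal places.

0: F=13.54774 v=1.71472
1: F=20.86196 v=2.14664
2: F=-7.92273 v=-20.85642
3: F=23.21081 v=2.23492
4: F=-37.16256 v=3.95113

k=0: u−w=13.51400, u+w=3.43800; √(b/2)=1.00250, √(2b)=2.00499; F=1.00250×13.514=13.54774, v=3.43800/2.00499=1.71472
k=1: u−w=20.81000, u+w=4.30400; √(b/2)=1.00250, √(2b)=2.00499; F=1.00250×20.81=20.86196, v=4.30400/2.00499=2.14664
k=2: u−w=-7.90300, u+w=-41.81700; √(b/2)=1.00250, √(2b)=2.00499; F=1.00250×(-7.903)=-7.92273, v=-41.81700/2.00499=-20.85642
k=3: u−w=23.15300, u+w=4.48100; √(b/2)=1.00250, √(2b)=2.00499; F=1.00250×23.153=23.21081, v=4.48100/2.00499=2.23492
k=4: u−w=-37.07000, u+w=7.92200; √(b/2)=1.00250, √(2b)=2.00499; F=1.00250×(-37.07)=-37.16256, v=7.92200/2.00499=3.95113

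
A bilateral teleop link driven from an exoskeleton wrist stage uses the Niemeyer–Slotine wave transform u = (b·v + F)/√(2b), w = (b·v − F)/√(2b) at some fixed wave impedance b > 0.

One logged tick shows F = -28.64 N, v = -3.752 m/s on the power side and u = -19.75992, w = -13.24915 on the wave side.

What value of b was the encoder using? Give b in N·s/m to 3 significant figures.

b = 38.7 N·s/m

u + w = -33.0091;  u + w = √(2b)·v, so √(2b) = -33.0091/(-3.752) = 8.7977.
b = (√(2b))²/2 = 77.4000/2 = 38.7000.
(Check via u − w = 2F/√(2b): u − w = -6.5108, 2F/√(2b) = -6.5108.)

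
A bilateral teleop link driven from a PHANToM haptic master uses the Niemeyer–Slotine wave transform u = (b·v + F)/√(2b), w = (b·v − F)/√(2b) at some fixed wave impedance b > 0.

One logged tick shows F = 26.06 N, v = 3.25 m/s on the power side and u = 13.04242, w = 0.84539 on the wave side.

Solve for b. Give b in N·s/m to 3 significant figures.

b = 9.13 N·s/m

u + w = 13.8878;  u + w = √(2b)·v, so √(2b) = 13.8878/3.25 = 4.2732.
b = (√(2b))²/2 = 18.2600/2 = 9.1300.
(Check via u − w = 2F/√(2b): u − w = 12.1970, 2F/√(2b) = 12.1970.)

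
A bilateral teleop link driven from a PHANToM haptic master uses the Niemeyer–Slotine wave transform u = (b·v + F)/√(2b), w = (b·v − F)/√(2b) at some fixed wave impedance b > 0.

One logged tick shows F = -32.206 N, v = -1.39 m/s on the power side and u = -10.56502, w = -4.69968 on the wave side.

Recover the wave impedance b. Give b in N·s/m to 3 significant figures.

u + w = -15.26470;  u + w = √(2b)·v, so √(2b) = -15.26470/(-1.39) = 10.98180.
b = (√(2b))²/2 = 120.59990/2 = 60.29995.
(Check via u − w = 2F/√(2b): u − w = -5.86534, 2F/√(2b) = -5.86534.)

b = 60.3 N·s/m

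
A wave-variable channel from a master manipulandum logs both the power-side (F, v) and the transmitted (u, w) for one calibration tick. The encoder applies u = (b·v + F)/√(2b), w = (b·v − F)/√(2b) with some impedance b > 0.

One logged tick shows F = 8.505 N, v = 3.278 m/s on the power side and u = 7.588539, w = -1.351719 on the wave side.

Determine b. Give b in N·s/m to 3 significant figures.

u + w = 6.236820;  u + w = √(2b)·v, so √(2b) = 6.236820/3.278 = 1.902630.
b = (√(2b))²/2 = 3.620000/2 = 1.810000.
(Check via u − w = 2F/√(2b): u − w = 8.940258, 2F/√(2b) = 8.940258.)

b = 1.81 N·s/m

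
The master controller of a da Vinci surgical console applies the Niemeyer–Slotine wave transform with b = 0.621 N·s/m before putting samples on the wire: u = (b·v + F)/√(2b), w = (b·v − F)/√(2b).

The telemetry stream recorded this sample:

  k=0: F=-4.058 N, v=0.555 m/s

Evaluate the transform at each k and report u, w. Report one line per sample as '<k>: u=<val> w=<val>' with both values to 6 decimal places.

k=0: b·v=0.621×0.555=0.344655; √(2b)=1.114451; u=(0.344655+(-4.058))/1.114451=-3.331996, w=(0.344655−(-4.058))/1.114451=3.950516

0: u=-3.331996 w=3.950516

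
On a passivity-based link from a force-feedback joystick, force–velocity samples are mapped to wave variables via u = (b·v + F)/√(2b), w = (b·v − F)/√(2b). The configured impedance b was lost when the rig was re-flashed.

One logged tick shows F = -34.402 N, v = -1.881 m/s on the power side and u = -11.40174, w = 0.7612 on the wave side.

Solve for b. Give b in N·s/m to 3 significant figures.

b = 16 N·s/m

u + w = -10.6405;  u + w = √(2b)·v, so √(2b) = -10.6405/(-1.881) = 5.6569.
b = (√(2b))²/2 = 32.0000/2 = 16.0000.
(Check via u − w = 2F/√(2b): u − w = -12.1629, 2F/√(2b) = -12.1629.)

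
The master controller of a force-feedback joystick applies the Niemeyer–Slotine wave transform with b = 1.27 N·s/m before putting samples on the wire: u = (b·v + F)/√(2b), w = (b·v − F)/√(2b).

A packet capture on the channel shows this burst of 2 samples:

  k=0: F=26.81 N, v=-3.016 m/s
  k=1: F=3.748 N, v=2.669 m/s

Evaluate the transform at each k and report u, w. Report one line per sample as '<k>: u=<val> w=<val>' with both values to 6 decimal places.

k=0: b·v=1.27×(-3.016)=-3.830320; √(2b)=1.593738; u=(-3.830320+26.81)/1.593738=14.418734, w=(-3.830320−26.81)/1.593738=-19.225447
k=1: b·v=1.27×2.669=3.389630; √(2b)=1.593738; u=(3.389630+3.748)/1.593738=4.478547, w=(3.389630−3.748)/1.593738=-0.224861

0: u=14.418734 w=-19.225447
1: u=4.478547 w=-0.224861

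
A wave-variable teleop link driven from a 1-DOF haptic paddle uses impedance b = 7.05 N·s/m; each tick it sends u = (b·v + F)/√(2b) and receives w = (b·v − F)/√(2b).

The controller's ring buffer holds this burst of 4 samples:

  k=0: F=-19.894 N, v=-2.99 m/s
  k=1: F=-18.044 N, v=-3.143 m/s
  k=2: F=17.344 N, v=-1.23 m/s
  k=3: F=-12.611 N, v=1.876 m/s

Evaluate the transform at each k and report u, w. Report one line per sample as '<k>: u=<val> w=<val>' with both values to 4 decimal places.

0: u=-10.9117 w=-0.3157
1: u=-10.7063 w=-1.0956
2: u=2.3096 w=-6.9282
3: u=0.1637 w=6.8806

k=0: b·v=7.05×(-2.99)=-21.0795; √(2b)=3.7550; u=(-21.0795+(-19.894))/3.7550=-10.9117, w=(-21.0795−(-19.894))/3.7550=-0.3157
k=1: b·v=7.05×(-3.143)=-22.1581; √(2b)=3.7550; u=(-22.1581+(-18.044))/3.7550=-10.7063, w=(-22.1581−(-18.044))/3.7550=-1.0956
k=2: b·v=7.05×(-1.23)=-8.6715; √(2b)=3.7550; u=(-8.6715+17.344)/3.7550=2.3096, w=(-8.6715−17.344)/3.7550=-6.9282
k=3: b·v=7.05×1.876=13.2258; √(2b)=3.7550; u=(13.2258+(-12.611))/3.7550=0.1637, w=(13.2258−(-12.611))/3.7550=6.8806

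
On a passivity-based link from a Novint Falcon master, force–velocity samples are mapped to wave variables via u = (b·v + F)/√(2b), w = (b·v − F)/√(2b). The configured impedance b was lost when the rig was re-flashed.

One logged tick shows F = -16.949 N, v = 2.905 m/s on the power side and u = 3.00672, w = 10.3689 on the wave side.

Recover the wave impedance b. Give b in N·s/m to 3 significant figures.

u + w = 13.37562;  u + w = √(2b)·v, so √(2b) = 13.37562/2.905 = 4.60434.
b = (√(2b))²/2 = 21.19999/2 = 10.59999.
(Check via u − w = 2F/√(2b): u − w = -7.36218, 2F/√(2b) = -7.36218.)

b = 10.6 N·s/m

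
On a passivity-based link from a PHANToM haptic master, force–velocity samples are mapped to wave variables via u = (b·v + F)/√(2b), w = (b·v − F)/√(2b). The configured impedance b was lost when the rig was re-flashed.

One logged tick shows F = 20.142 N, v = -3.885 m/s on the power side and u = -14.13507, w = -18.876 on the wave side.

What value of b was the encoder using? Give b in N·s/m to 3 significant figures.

b = 36.1 N·s/m

u + w = -33.01107;  u + w = √(2b)·v, so √(2b) = -33.01107/(-3.885) = 8.49706.
b = (√(2b))²/2 = 72.19999/2 = 36.10000.
(Check via u − w = 2F/√(2b): u − w = 4.74093, 2F/√(2b) = 4.74094.)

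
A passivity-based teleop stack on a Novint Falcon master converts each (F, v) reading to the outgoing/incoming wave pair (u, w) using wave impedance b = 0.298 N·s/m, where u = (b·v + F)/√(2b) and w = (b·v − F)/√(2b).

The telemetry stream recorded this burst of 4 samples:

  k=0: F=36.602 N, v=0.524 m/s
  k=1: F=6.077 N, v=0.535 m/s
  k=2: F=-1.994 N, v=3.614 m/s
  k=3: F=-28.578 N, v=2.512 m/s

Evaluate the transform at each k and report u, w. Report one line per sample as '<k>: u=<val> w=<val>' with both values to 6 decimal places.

k=0: b·v=0.298×0.524=0.156152; √(2b)=0.772010; u=(0.156152+36.602)/0.772010=47.613547, w=(0.156152−36.602)/0.772010=-47.209014
k=1: b·v=0.298×0.535=0.159430; √(2b)=0.772010; u=(0.159430+6.077)/0.772010=8.078169, w=(0.159430−6.077)/0.772010=-7.665143
k=2: b·v=0.298×3.614=1.076972; √(2b)=0.772010; u=(1.076972+(-1.994))/0.772010=-1.187844, w=(1.076972−(-1.994))/0.772010=3.977890
k=3: b·v=0.298×2.512=0.748576; √(2b)=0.772010; u=(0.748576+(-28.578))/0.772010=-36.047993, w=(0.748576−(-28.578))/0.772010=37.987283

0: u=47.613547 w=-47.209014
1: u=8.078169 w=-7.665143
2: u=-1.187844 w=3.977890
3: u=-36.047993 w=37.987283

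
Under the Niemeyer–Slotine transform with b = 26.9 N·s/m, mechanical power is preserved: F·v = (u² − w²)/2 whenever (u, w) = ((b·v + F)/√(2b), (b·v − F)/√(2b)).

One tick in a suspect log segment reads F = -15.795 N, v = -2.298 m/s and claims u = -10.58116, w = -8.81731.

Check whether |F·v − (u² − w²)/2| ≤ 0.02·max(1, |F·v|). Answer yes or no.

F·v = (-15.795)×(-2.298) = 36.2969 W.
(u² − w²)/2 = (111.9609 − 77.7450)/2 = 17.1080 W.
|Δ| = 19.1889;  2% of max(1, |F·v|) = 0.7259.

no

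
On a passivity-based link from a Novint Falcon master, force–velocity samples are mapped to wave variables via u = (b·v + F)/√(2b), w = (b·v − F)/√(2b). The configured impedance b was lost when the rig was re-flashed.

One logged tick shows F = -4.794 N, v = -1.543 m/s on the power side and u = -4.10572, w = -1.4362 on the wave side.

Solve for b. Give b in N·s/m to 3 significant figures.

u + w = -5.54192;  u + w = √(2b)·v, so √(2b) = -5.54192/(-1.543) = 3.59165.
b = (√(2b))²/2 = 12.89997/2 = 6.44998.
(Check via u − w = 2F/√(2b): u − w = -2.66952, 2F/√(2b) = -2.66952.)

b = 6.45 N·s/m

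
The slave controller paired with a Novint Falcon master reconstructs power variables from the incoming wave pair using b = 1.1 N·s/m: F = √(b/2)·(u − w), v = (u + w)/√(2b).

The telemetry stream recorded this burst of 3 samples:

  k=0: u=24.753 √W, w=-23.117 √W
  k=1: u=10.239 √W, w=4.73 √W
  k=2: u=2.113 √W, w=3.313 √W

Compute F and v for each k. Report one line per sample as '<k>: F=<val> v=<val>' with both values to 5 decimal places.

k=0: u−w=47.87000, u+w=1.63600; √(b/2)=0.74162, √(2b)=1.48324; F=0.74162×47.87=35.50134, v=1.63600/1.48324=1.10299
k=1: u−w=5.50900, u+w=14.96900; √(b/2)=0.74162, √(2b)=1.48324; F=0.74162×5.509=4.08558, v=14.96900/1.48324=10.09210
k=2: u−w=-1.20000, u+w=5.42600; √(b/2)=0.74162, √(2b)=1.48324; F=0.74162×(-1.2)=-0.88994, v=5.42600/1.48324=3.65821

0: F=35.50134 v=1.10299
1: F=4.08558 v=10.09210
2: F=-0.88994 v=3.65821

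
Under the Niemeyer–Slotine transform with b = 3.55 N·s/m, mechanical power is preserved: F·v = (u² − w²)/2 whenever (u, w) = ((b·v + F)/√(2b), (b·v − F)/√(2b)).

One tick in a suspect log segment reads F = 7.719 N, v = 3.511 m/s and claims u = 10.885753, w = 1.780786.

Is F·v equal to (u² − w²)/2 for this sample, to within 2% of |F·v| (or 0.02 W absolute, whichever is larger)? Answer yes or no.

F·v = 7.719×3.511 = 27.101409 W.
(u² − w²)/2 = (118.499618 − 3.171199)/2 = 57.664210 W.
|Δ| = 30.562801;  2% of max(1, |F·v|) = 0.542028.

no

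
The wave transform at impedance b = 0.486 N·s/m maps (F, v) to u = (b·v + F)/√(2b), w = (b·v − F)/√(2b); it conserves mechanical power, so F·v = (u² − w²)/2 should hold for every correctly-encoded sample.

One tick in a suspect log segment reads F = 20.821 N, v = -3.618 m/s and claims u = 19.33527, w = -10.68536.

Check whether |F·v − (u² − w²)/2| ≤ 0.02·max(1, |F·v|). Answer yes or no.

F·v = 20.821×(-3.618) = -75.3304 W.
(u² − w²)/2 = (373.8527 − 114.1769)/2 = 129.8379 W.
|Δ| = 205.1683;  2% of max(1, |F·v|) = 1.5066.

no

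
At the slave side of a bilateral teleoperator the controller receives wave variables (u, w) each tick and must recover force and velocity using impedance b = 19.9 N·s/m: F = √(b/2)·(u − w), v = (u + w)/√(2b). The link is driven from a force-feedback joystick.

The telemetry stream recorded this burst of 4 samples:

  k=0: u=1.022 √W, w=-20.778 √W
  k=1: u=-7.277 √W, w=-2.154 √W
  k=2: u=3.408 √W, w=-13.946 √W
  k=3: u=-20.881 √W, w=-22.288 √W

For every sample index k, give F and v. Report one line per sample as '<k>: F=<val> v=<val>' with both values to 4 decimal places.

0: F=68.7651 v=-3.1315
1: F=-16.1598 v=-1.4949
2: F=54.7408 v=-1.6704
3: F=4.4382 v=-6.8427

k=0: u−w=21.8000, u+w=-19.7560; √(b/2)=3.1544, √(2b)=6.3087; F=3.1544×21.8=68.7651, v=-19.7560/6.3087=-3.1315
k=1: u−w=-5.1230, u+w=-9.4310; √(b/2)=3.1544, √(2b)=6.3087; F=3.1544×(-5.123)=-16.1598, v=-9.4310/6.3087=-1.4949
k=2: u−w=17.3540, u+w=-10.5380; √(b/2)=3.1544, √(2b)=6.3087; F=3.1544×17.354=54.7408, v=-10.5380/6.3087=-1.6704
k=3: u−w=1.4070, u+w=-43.1690; √(b/2)=3.1544, √(2b)=6.3087; F=3.1544×1.407=4.4382, v=-43.1690/6.3087=-6.8427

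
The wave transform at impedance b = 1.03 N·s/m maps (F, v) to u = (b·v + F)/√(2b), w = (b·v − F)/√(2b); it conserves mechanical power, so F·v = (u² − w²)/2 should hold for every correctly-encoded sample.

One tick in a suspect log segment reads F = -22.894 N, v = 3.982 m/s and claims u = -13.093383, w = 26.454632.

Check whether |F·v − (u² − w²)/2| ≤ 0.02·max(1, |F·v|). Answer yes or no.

no

F·v = (-22.894)×3.982 = -91.163908 W.
(u² − w²)/2 = (171.436678 − 699.847554)/2 = -264.205438 W.
|Δ| = 173.041530;  2% of max(1, |F·v|) = 1.823278.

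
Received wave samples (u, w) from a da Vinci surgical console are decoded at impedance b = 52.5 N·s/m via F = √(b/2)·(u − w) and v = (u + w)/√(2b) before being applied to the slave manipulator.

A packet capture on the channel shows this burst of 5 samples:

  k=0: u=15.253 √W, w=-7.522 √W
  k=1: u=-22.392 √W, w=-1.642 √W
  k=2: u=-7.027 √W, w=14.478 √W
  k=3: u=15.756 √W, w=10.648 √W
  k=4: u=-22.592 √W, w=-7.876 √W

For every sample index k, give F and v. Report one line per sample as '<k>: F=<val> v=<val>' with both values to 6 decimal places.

k=0: u−w=22.775000, u+w=7.731000; √(b/2)=5.123475, √(2b)=10.246951; F=5.123475×22.775=116.687152, v=7.731000/10.246951=0.754468
k=1: u−w=-20.750000, u+w=-24.034000; √(b/2)=5.123475, √(2b)=10.246951; F=5.123475×(-20.75)=-106.312114, v=-24.034000/10.246951=-2.345478
k=2: u−w=-21.505000, u+w=7.451000; √(b/2)=5.123475, √(2b)=10.246951; F=5.123475×(-21.505)=-110.180338, v=7.451000/10.246951=0.727143
k=3: u−w=5.108000, u+w=26.404000; √(b/2)=5.123475, √(2b)=10.246951; F=5.123475×5.108=26.170712, v=26.404000/10.246951=2.576767
k=4: u−w=-14.716000, u+w=-30.468000; √(b/2)=5.123475, √(2b)=10.246951; F=5.123475×(-14.716)=-75.397064, v=-30.468000/10.246951=-2.973372

0: F=116.687152 v=0.754468
1: F=-106.312114 v=-2.345478
2: F=-110.180338 v=0.727143
3: F=26.170712 v=2.576767
4: F=-75.397064 v=-2.973372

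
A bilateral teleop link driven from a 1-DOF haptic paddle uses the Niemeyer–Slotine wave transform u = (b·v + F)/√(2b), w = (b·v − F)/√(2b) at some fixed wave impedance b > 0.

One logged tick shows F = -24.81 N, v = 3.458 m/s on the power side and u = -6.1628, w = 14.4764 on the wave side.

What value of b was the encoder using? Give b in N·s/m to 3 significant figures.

b = 2.89 N·s/m

u + w = 8.31360;  u + w = √(2b)·v, so √(2b) = 8.31360/3.458 = 2.40416.
b = (√(2b))²/2 = 5.78001/2 = 2.89000.
(Check via u − w = 2F/√(2b): u − w = -20.63920, 2F/√(2b) = -20.63919.)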